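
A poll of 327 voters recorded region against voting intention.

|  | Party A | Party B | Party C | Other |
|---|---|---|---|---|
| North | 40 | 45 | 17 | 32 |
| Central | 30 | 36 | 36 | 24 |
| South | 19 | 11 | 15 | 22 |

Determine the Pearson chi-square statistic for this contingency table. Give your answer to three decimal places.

Row totals: 134, 126, 67. Column totals: 89, 92, 68, 78. Grand total N = 327.
Expected counts (row total × column total / N):
  North, Party A: 134×89/327 = 36.4709
  North, Party B: 134×92/327 = 37.7003
  North, Party C: 134×68/327 = 27.8654
  North, Other: 134×78/327 = 31.9633
  Central, Party A: 126×89/327 = 34.2936
  Central, Party B: 126×92/327 = 35.4495
  Central, Party C: 126×68/327 = 26.2018
  Central, Other: 126×78/327 = 30.0550
  South, Party A: 67×89/327 = 18.2355
  South, Party B: 67×92/327 = 18.8502
  South, Party C: 67×68/327 = 13.9327
  South, Other: 67×78/327 = 15.9817
Contributions (O − E)²/E:
  (40 − 36.4709)²/36.4709 = 0.3415
  (45 − 37.7003)²/37.7003 = 1.4134
  (17 − 27.8654)²/27.8654 = 4.2367
  (32 − 31.9633)²/31.9633 = 0.0000
  (30 − 34.2936)²/34.2936 = 0.5376
  (36 − 35.4495)²/35.4495 = 0.0085
  (36 − 26.2018)²/26.2018 = 3.6641
  (24 − 30.0550)²/30.0550 = 1.2199
  (19 − 18.2355)²/18.2355 = 0.0321
  (11 − 18.8502)²/18.8502 = 3.2692
  (15 − 13.9327)²/13.9327 = 0.0818
  (22 − 15.9817)²/15.9817 = 2.2663
χ² = 0.3415 + 1.4134 + 4.2367 + 0.0000 + 0.5376 + 0.0085 + 3.6641 + 1.2199 + 0.0321 + 3.2692 + 0.0818 + 2.2663 = 17.071

17.071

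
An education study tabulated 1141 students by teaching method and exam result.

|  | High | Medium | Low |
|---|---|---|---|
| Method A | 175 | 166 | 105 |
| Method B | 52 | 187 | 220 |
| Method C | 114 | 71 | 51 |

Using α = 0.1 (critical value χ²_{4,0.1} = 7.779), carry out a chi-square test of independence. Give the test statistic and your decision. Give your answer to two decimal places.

Row totals: 446, 459, 236. Column totals: 341, 424, 376. Grand total N = 1141.
Expected counts (row total × column total / N):
  Method A, High: 446×341/1141 = 133.292
  Method A, Medium: 446×424/1141 = 165.735
  Method A, Low: 446×376/1141 = 146.973
  Method B, High: 459×341/1141 = 137.177
  Method B, Medium: 459×424/1141 = 170.566
  Method B, Low: 459×376/1141 = 151.257
  Method C, High: 236×341/1141 = 70.531
  Method C, Medium: 236×424/1141 = 87.699
  Method C, Low: 236×376/1141 = 77.770
Contributions (O − E)²/E:
  (175 − 133.292)²/133.292 = 13.0507
  (166 − 165.735)²/165.735 = 0.0004
  (105 − 146.973)²/146.973 = 11.9868
  (52 − 137.177)²/137.177 = 52.8888
  (187 − 170.566)²/170.566 = 1.5834
  (220 − 151.257)²/151.257 = 31.2422
  (114 − 70.531)²/70.531 = 26.7904
  (71 − 87.699)²/87.699 = 3.1797
  (51 − 77.770)²/77.770 = 9.2148
χ² = 13.0507 + 0.0004 + 11.9868 + 52.8888 + 1.5834 + 31.2422 + 26.7904 + 3.1797 + 9.2148 = 149.94
df = (3−1)(3−1) = 4. Since 149.94 > 7.779, reject the null hypothesis of independence at α = 0.1.

149.94; reject H₀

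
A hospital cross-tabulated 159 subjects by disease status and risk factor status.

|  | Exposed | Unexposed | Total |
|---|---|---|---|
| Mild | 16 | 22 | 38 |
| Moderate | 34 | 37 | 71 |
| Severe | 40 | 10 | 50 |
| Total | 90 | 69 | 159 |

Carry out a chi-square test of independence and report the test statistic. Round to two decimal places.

16.59

Grand total N = 159.
Expected counts (row total × column total / N):
  Mild, Exposed: 38×90/159 = 21.509
  Mild, Unexposed: 38×69/159 = 16.491
  Moderate, Exposed: 71×90/159 = 40.189
  Moderate, Unexposed: 71×69/159 = 30.811
  Severe, Exposed: 50×90/159 = 28.302
  Severe, Unexposed: 50×69/159 = 21.698
Contributions (O − E)²/E:
  (16 − 21.509)²/21.509 = 1.4110
  (22 − 16.491)²/16.491 = 1.8403
  (34 − 40.189)²/40.189 = 0.9531
  (37 − 30.811)²/30.811 = 1.2432
  (40 − 28.302)²/28.302 = 4.8351
  (10 − 21.698)²/21.698 = 6.3067
χ² = 1.4110 + 1.8403 + 0.9531 + 1.2432 + 4.8351 + 6.3067 = 16.59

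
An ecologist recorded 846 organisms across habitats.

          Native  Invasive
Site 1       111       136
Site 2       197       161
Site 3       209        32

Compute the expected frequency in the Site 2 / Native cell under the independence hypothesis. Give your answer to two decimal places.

Row total (Site 2) = 358; column total (Native) = 517; grand total N = 846.
Expected count = (row total × column total) / N = 358 × 517 / 846 = 218.78.

218.78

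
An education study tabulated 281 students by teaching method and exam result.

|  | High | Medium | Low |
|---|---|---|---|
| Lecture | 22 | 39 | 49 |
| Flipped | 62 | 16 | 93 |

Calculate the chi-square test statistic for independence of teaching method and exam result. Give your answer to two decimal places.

30.49

Row totals: 110, 171. Column totals: 84, 55, 142. Grand total N = 281.
Expected counts (row total × column total / N):
  Lecture, High: 110×84/281 = 32.8826
  Lecture, Medium: 110×55/281 = 21.5302
  Lecture, Low: 110×142/281 = 55.5872
  Flipped, High: 171×84/281 = 51.1174
  Flipped, Medium: 171×55/281 = 33.4698
  Flipped, Low: 171×142/281 = 86.4128
Contributions (O − E)²/E:
  (22 − 32.8826)²/32.8826 = 3.6016
  (39 − 21.5302)²/21.5302 = 14.1752
  (49 − 55.5872)²/55.5872 = 0.7806
  (62 − 51.1174)²/51.1174 = 2.3168
  (16 − 33.4698)²/33.4698 = 9.1185
  (93 − 86.4128)²/86.4128 = 0.5021
χ² = 3.6016 + 14.1752 + 0.7806 + 2.3168 + 9.1185 + 0.5021 = 30.49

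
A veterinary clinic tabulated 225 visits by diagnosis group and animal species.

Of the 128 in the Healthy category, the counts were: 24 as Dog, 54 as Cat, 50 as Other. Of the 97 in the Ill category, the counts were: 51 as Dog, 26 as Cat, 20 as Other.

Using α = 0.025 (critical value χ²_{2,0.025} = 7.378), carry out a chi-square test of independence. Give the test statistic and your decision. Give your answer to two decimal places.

28.65; reject H₀

Row totals: 128, 97. Column totals: 75, 80, 70. Grand total N = 225.
Expected counts (row total × column total / N):
  Healthy, Dog: 128×75/225 = 42.667
  Healthy, Cat: 128×80/225 = 45.511
  Healthy, Other: 128×70/225 = 39.822
  Ill, Dog: 97×75/225 = 32.333
  Ill, Cat: 97×80/225 = 34.489
  Ill, Other: 97×70/225 = 30.178
Contributions (O − E)²/E:
  (24 − 42.667)²/42.667 = 8.1669
  (54 − 45.511)²/45.511 = 1.5834
  (50 − 39.822)²/39.822 = 2.6014
  (51 − 32.333)²/32.333 = 10.7771
  (26 − 34.489)²/34.489 = 2.0895
  (20 − 30.178)²/30.178 = 3.4327
χ² = 8.1669 + 1.5834 + 2.6014 + 10.7771 + 2.0895 + 3.4327 = 28.65
df = (2−1)(3−1) = 2. Since 28.65 > 7.378, reject the null hypothesis of independence at α = 0.025.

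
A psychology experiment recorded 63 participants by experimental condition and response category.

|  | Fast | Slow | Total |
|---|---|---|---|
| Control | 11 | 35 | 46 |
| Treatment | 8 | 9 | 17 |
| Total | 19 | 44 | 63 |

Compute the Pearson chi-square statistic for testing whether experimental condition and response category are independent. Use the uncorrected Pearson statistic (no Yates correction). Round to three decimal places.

3.157

Grand total N = 63.
Expected counts (row total × column total / N):
  Control, Fast: 46×19/63 = 13.8730
  Control, Slow: 46×44/63 = 32.1270
  Treatment, Fast: 17×19/63 = 5.1270
  Treatment, Slow: 17×44/63 = 11.8730
Contributions (O − E)²/E:
  (11 − 13.8730)²/13.8730 = 0.5950
  (35 − 32.1270)²/32.1270 = 0.2569
  (8 − 5.1270)²/5.1270 = 1.6099
  (9 − 11.8730)²/11.8730 = 0.6952
χ² = 0.5950 + 0.2569 + 1.6099 + 0.6952 = 3.157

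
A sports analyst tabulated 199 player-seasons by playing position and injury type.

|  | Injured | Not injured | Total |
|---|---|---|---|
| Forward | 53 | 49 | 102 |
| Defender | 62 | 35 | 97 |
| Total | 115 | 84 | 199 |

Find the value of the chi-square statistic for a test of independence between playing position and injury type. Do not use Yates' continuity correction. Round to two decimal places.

Grand total N = 199.
Expected counts (row total × column total / N):
  Forward, Injured: 102×115/199 = 58.945
  Forward, Not injured: 102×84/199 = 43.055
  Defender, Injured: 97×115/199 = 56.055
  Defender, Not injured: 97×84/199 = 40.945
Contributions (O − E)²/E:
  (53 − 58.945)²/58.945 = 0.5996
  (49 − 43.055)²/43.055 = 0.8209
  (62 − 56.055)²/56.055 = 0.6305
  (35 − 40.945)²/40.945 = 0.8632
χ² = 0.5996 + 0.8209 + 0.6305 + 0.8632 = 2.91

2.91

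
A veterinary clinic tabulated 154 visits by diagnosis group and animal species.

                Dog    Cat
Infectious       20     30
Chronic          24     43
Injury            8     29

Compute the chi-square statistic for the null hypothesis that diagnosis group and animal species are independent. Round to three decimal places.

3.435

Row totals: 50, 67, 37. Column totals: 52, 102. Grand total N = 154.
Expected counts (row total × column total / N):
  Infectious, Dog: 50×52/154 = 16.8831
  Infectious, Cat: 50×102/154 = 33.1169
  Chronic, Dog: 67×52/154 = 22.6234
  Chronic, Cat: 67×102/154 = 44.3766
  Injury, Dog: 37×52/154 = 12.4935
  Injury, Cat: 37×102/154 = 24.5065
Contributions (O − E)²/E:
  (20 − 16.8831)²/16.8831 = 0.5754
  (30 − 33.1169)²/33.1169 = 0.2934
  (24 − 22.6234)²/22.6234 = 0.0838
  (43 − 44.3766)²/44.3766 = 0.0427
  (8 − 12.4935)²/12.4935 = 1.6162
  (29 − 24.5065)²/24.5065 = 0.8239
χ² = 0.5754 + 0.2934 + 0.0838 + 0.0427 + 1.6162 + 0.8239 = 3.435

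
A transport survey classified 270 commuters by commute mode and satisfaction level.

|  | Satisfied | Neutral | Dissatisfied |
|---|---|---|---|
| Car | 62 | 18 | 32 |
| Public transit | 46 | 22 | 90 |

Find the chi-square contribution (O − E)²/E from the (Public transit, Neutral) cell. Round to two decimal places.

0.08

Row total (Public transit) = 158; column total (Neutral) = 40; N = 270.
Expected count E = 158 × 40 / 270 = 23.407.
Contribution = (O − E)²/E = (22 − 23.407)² / 23.407 = 0.08.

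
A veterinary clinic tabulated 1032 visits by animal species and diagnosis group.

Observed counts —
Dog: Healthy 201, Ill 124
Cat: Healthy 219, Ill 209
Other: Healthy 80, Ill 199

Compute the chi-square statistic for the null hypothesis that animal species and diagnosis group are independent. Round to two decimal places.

68.31

Row totals: 325, 428, 279. Column totals: 500, 532. Grand total N = 1032.
Expected counts (row total × column total / N):
  Dog, Healthy: 325×500/1032 = 157.461
  Dog, Ill: 325×532/1032 = 167.539
  Cat, Healthy: 428×500/1032 = 207.364
  Cat, Ill: 428×532/1032 = 220.636
  Other, Healthy: 279×500/1032 = 135.174
  Other, Ill: 279×532/1032 = 143.826
Contributions (O − E)²/E:
  (201 − 157.461)²/157.461 = 12.0388
  (124 − 167.539)²/167.539 = 11.3146
  (219 − 207.364)²/207.364 = 0.6529
  (209 − 220.636)²/220.636 = 0.6137
  (80 − 135.174)²/135.174 = 22.5204
  (199 − 143.826)²/143.826 = 21.1656
χ² = 12.0388 + 11.3146 + 0.6529 + 0.6137 + 22.5204 + 21.1656 = 68.31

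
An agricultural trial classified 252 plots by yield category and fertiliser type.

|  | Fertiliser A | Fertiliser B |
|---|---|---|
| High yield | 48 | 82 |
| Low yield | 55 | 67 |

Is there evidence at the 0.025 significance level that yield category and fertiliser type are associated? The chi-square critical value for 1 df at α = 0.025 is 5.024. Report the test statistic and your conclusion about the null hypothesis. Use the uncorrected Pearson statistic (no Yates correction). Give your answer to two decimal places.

1.73; fail to reject H₀

Row totals: 130, 122. Column totals: 103, 149. Grand total N = 252.
Expected counts (row total × column total / N):
  High yield, Fertiliser A: 130×103/252 = 53.135
  High yield, Fertiliser B: 130×149/252 = 76.865
  Low yield, Fertiliser A: 122×103/252 = 49.865
  Low yield, Fertiliser B: 122×149/252 = 72.135
Contributions (O − E)²/E:
  (48 − 53.135)²/53.135 = 0.4962
  (82 − 76.865)²/76.865 = 0.3430
  (55 − 49.865)²/49.865 = 0.5288
  (67 − 72.135)²/72.135 = 0.3655
χ² = 0.4962 + 0.3430 + 0.5288 + 0.3655 = 1.73
df = (2−1)(2−1) = 1. Since 1.73 < 5.024, fail to reject the null hypothesis of independence at α = 0.025.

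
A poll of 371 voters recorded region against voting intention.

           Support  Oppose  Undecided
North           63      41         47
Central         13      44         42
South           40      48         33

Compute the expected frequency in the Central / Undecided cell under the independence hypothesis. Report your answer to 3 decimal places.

32.555

Row total (Central) = 99; column total (Undecided) = 122; grand total N = 371.
Expected count = (row total × column total) / N = 99 × 122 / 371 = 32.555.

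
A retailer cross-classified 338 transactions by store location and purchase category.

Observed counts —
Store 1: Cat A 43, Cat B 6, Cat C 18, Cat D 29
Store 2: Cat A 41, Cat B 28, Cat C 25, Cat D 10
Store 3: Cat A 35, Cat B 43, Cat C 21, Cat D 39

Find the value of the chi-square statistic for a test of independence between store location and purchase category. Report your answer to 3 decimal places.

Row totals: 96, 104, 138. Column totals: 119, 77, 64, 78. Grand total N = 338.
Expected counts (row total × column total / N):
  Store 1, Cat A: 96×119/338 = 33.7988
  Store 1, Cat B: 96×77/338 = 21.8698
  Store 1, Cat C: 96×64/338 = 18.1775
  Store 1, Cat D: 96×78/338 = 22.1538
  Store 2, Cat A: 104×119/338 = 36.6154
  Store 2, Cat B: 104×77/338 = 23.6923
  Store 2, Cat C: 104×64/338 = 19.6923
  Store 2, Cat D: 104×78/338 = 24.0000
  Store 3, Cat A: 138×119/338 = 48.5858
  Store 3, Cat B: 138×77/338 = 31.4379
  Store 3, Cat C: 138×64/338 = 26.1302
  Store 3, Cat D: 138×78/338 = 31.8462
Contributions (O − E)²/E:
  (43 − 33.7988)²/33.7988 = 2.5049
  (6 − 21.8698)²/21.8698 = 11.5159
  (18 − 18.1775)²/18.1775 = 0.0017
  (29 − 22.1538)²/22.1538 = 2.1157
  (41 − 36.6154)²/36.6154 = 0.5250
  (28 − 23.6923)²/23.6923 = 0.7832
  (25 − 19.6923)²/19.6923 = 1.4306
  (10 − 24.0000)²/24.0000 = 8.1667
  (35 − 48.5858)²/48.5858 = 3.7989
  (43 − 31.4379)²/31.4379 = 4.2523
  (21 − 26.1302)²/26.1302 = 1.0072
  (39 − 31.8462)²/31.8462 = 1.6070
χ² = 2.5049 + 11.5159 + 0.0017 + 2.1157 + 0.5250 + 0.7832 + 1.4306 + 8.1667 + 3.7989 + 4.2523 + 1.0072 + 1.6070 = 37.709

37.709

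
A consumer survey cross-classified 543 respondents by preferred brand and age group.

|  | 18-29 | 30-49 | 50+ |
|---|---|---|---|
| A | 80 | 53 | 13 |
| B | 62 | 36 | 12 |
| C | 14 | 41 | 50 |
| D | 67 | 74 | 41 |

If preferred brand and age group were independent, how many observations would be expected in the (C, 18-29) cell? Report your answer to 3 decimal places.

43.122

Row total (C) = 105; column total (18-29) = 223; grand total N = 543.
Expected count = (row total × column total) / N = 105 × 223 / 543 = 43.122.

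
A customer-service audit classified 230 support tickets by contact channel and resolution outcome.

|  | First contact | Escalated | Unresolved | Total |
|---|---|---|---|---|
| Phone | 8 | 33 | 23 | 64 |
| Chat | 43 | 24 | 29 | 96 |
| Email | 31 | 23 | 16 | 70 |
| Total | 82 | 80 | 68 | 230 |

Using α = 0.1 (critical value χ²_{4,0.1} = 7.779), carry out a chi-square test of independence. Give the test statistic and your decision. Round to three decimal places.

Grand total N = 230.
Expected counts (row total × column total / N):
  Phone, First contact: 64×82/230 = 22.81739
  Phone, Escalated: 64×80/230 = 22.26087
  Phone, Unresolved: 64×68/230 = 18.92174
  Chat, First contact: 96×82/230 = 34.22609
  Chat, Escalated: 96×80/230 = 33.39130
  Chat, Unresolved: 96×68/230 = 28.38261
  Email, First contact: 70×82/230 = 24.95652
  Email, Escalated: 70×80/230 = 24.34783
  Email, Unresolved: 70×68/230 = 20.69565
Contributions (O − E)²/E:
  (8 − 22.81739)²/22.81739 = 9.6223
  (33 − 22.26087)²/22.26087 = 5.1808
  (23 − 18.92174)²/18.92174 = 0.8790
  (43 − 34.22609)²/34.22609 = 2.2492
  (24 − 33.39130)²/33.39130 = 2.6413
  (29 − 28.38261)²/28.38261 = 0.0134
  (31 − 24.95652)²/24.95652 = 1.4635
  (23 − 24.34783)²/24.34783 = 0.0746
  (16 − 20.69565)²/20.69565 = 1.0654
χ² = 9.6223 + 5.1808 + 0.8790 + 2.2492 + 2.6413 + 0.0134 + 1.4635 + 0.0746 + 1.0654 = 23.190
df = (3−1)(3−1) = 4. Since 23.190 > 7.779, reject the null hypothesis of independence at α = 0.1.

23.190; reject H₀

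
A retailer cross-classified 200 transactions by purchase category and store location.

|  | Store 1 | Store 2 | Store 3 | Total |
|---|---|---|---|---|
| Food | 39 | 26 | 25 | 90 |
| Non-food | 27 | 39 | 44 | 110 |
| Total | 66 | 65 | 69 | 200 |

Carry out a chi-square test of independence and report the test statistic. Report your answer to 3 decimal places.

8.095

Grand total N = 200.
Expected counts (row total × column total / N):
  Food, Store 1: 90×66/200 = 29.7000
  Food, Store 2: 90×65/200 = 29.2500
  Food, Store 3: 90×69/200 = 31.0500
  Non-food, Store 1: 110×66/200 = 36.3000
  Non-food, Store 2: 110×65/200 = 35.7500
  Non-food, Store 3: 110×69/200 = 37.9500
Contributions (O − E)²/E:
  (39 − 29.7000)²/29.7000 = 2.9121
  (26 − 29.2500)²/29.2500 = 0.3611
  (25 − 31.0500)²/31.0500 = 1.1788
  (27 − 36.3000)²/36.3000 = 2.3826
  (39 − 35.7500)²/35.7500 = 0.2955
  (44 − 37.9500)²/37.9500 = 0.9645
χ² = 2.9121 + 0.3611 + 1.1788 + 2.3826 + 0.2955 + 0.9645 = 8.095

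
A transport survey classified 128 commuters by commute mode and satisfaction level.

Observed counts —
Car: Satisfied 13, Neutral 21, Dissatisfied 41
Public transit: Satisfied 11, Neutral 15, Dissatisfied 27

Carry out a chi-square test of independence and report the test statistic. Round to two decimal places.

0.28

Row totals: 75, 53. Column totals: 24, 36, 68. Grand total N = 128.
Expected counts (row total × column total / N):
  Car, Satisfied: 75×24/128 = 14.062
  Car, Neutral: 75×36/128 = 21.094
  Car, Dissatisfied: 75×68/128 = 39.844
  Public transit, Satisfied: 53×24/128 = 9.938
  Public transit, Neutral: 53×36/128 = 14.906
  Public transit, Dissatisfied: 53×68/128 = 28.156
Contributions (O − E)²/E:
  (13 − 14.062)²/14.062 = 0.0802
  (21 − 21.094)²/21.094 = 0.0004
  (41 − 39.844)²/39.844 = 0.0335
  (11 − 9.938)²/9.938 = 0.1135
  (15 − 14.906)²/14.906 = 0.0006
  (27 − 28.156)²/28.156 = 0.0475
χ² = 0.0802 + 0.0004 + 0.0335 + 0.1135 + 0.0006 + 0.0475 = 0.28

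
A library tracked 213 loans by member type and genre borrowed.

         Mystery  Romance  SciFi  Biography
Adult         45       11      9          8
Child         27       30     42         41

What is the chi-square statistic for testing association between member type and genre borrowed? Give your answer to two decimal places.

39.74

Row totals: 73, 140. Column totals: 72, 41, 51, 49. Grand total N = 213.
Expected counts (row total × column total / N):
  Adult, Mystery: 73×72/213 = 24.676
  Adult, Romance: 73×41/213 = 14.052
  Adult, SciFi: 73×51/213 = 17.479
  Adult, Biography: 73×49/213 = 16.793
  Child, Mystery: 140×72/213 = 47.324
  Child, Romance: 140×41/213 = 26.948
  Child, SciFi: 140×51/213 = 33.521
  Child, Biography: 140×49/213 = 32.207
Contributions (O − E)²/E:
  (45 − 24.676)²/24.676 = 16.7395
  (11 − 14.052)²/14.052 = 0.6629
  (9 − 17.479)²/17.479 = 4.1131
  (8 − 16.793)²/16.793 = 4.6041
  (27 − 47.324)²/47.324 = 8.7284
  (30 − 26.948)²/26.948 = 0.3457
  (42 − 33.521)²/33.521 = 2.1447
  (41 − 32.207)²/32.207 = 2.4006
χ² = 16.7395 + 0.6629 + 4.1131 + 4.6041 + 8.7284 + 0.3457 + 2.1447 + 2.4006 = 39.74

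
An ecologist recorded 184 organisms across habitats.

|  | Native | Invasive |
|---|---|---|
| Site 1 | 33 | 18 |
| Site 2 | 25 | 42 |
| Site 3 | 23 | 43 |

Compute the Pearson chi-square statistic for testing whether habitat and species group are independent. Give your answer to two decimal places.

Row totals: 51, 67, 66. Column totals: 81, 103. Grand total N = 184.
Expected counts (row total × column total / N):
  Site 1, Native: 51×81/184 = 22.4511
  Site 1, Invasive: 51×103/184 = 28.5489
  Site 2, Native: 67×81/184 = 29.4946
  Site 2, Invasive: 67×103/184 = 37.5054
  Site 3, Native: 66×81/184 = 29.0543
  Site 3, Invasive: 66×103/184 = 36.9457
Contributions (O − E)²/E:
  (33 − 22.4511)²/22.4511 = 4.9565
  (18 − 28.5489)²/28.5489 = 3.8978
  (25 − 29.4946)²/29.4946 = 0.6849
  (42 − 37.5054)²/37.5054 = 0.5386
  (23 − 29.0543)²/29.0543 = 1.2616
  (43 − 36.9457)²/36.9457 = 0.9921
χ² = 4.9565 + 3.8978 + 0.6849 + 0.5386 + 1.2616 + 0.9921 = 12.33

12.33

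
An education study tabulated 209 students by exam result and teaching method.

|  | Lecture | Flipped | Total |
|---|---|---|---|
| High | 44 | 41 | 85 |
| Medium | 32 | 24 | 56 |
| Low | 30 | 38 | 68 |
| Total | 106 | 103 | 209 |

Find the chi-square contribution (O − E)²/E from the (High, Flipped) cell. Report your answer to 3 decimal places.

0.019

Row total (High) = 85; column total (Flipped) = 103; N = 209.
Expected count E = 85 × 103 / 209 = 41.8900.
Contribution = (O − E)²/E = (41 − 41.8900)² / 41.8900 = 0.019.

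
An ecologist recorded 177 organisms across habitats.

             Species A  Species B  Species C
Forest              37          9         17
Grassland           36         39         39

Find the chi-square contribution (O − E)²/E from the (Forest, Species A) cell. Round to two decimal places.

Row total (Forest) = 63; column total (Species A) = 73; N = 177.
Expected count E = 63 × 73 / 177 = 25.983.
Contribution = (O − E)²/E = (37 − 25.983)² / 25.983 = 4.67.

4.67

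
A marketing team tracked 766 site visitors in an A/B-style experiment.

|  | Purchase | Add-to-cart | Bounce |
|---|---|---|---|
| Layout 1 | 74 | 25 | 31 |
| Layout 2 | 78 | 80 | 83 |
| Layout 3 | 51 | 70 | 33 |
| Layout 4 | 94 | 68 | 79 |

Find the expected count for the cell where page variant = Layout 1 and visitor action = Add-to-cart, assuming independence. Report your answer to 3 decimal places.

41.240

Row total (Layout 1) = 130; column total (Add-to-cart) = 243; grand total N = 766.
Expected count = (row total × column total) / N = 130 × 243 / 766 = 41.240.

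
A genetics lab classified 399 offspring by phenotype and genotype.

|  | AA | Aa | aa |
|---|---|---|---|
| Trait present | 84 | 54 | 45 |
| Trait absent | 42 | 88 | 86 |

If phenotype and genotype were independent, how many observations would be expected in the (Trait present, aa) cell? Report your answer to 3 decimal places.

Row total (Trait present) = 183; column total (aa) = 131; grand total N = 399.
Expected count = (row total × column total) / N = 183 × 131 / 399 = 60.083.

60.083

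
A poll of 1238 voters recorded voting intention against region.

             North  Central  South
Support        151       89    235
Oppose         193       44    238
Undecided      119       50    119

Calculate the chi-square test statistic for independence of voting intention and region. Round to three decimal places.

Row totals: 475, 475, 288. Column totals: 463, 183, 592. Grand total N = 1238.
Expected counts (row total × column total / N):
  Support, North: 475×463/1238 = 177.6454
  Support, Central: 475×183/1238 = 70.2141
  Support, South: 475×592/1238 = 227.1405
  Oppose, North: 475×463/1238 = 177.6454
  Oppose, Central: 475×183/1238 = 70.2141
  Oppose, South: 475×592/1238 = 227.1405
  Undecided, North: 288×463/1238 = 107.7092
  Undecided, Central: 288×183/1238 = 42.5719
  Undecided, South: 288×592/1238 = 137.7189
Contributions (O − E)²/E:
  (151 − 177.6454)²/177.6454 = 3.9966
  (89 − 70.2141)²/70.2141 = 5.0262
  (235 − 227.1405)²/227.1405 = 0.2720
  (193 − 177.6454)²/177.6454 = 1.3272
  (44 − 70.2141)²/70.2141 = 9.7869
  (238 − 227.1405)²/227.1405 = 0.5192
  (119 − 107.7092)²/107.7092 = 1.1836
  (50 − 42.5719)²/42.5719 = 1.2961
  (119 − 137.7189)²/137.7189 = 2.5443
χ² = 3.9966 + 5.0262 + 0.2720 + 1.3272 + 9.7869 + 0.5192 + 1.1836 + 1.2961 + 2.5443 = 25.952

25.952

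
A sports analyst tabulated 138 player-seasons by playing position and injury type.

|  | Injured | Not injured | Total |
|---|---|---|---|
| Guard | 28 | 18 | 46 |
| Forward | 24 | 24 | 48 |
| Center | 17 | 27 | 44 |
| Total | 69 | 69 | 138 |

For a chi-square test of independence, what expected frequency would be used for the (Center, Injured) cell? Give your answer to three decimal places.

22.000

Row total (Center) = 44; column total (Injured) = 69; grand total N = 138.
Expected count = (row total × column total) / N = 44 × 69 / 138 = 22.000.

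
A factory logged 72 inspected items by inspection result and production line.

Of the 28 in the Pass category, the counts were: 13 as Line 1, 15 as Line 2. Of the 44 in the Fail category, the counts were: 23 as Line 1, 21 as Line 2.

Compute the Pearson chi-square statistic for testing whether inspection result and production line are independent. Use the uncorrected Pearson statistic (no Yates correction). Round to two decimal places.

Row totals: 28, 44. Column totals: 36, 36. Grand total N = 72.
Expected counts (row total × column total / N):
  Pass, Line 1: 28×36/72 = 14.000
  Pass, Line 2: 28×36/72 = 14.000
  Fail, Line 1: 44×36/72 = 22.000
  Fail, Line 2: 44×36/72 = 22.000
Contributions (O − E)²/E:
  (13 − 14.000)²/14.000 = 0.0714
  (15 − 14.000)²/14.000 = 0.0714
  (23 − 22.000)²/22.000 = 0.0455
  (21 − 22.000)²/22.000 = 0.0455
χ² = 0.0714 + 0.0714 + 0.0455 + 0.0455 = 0.23

0.23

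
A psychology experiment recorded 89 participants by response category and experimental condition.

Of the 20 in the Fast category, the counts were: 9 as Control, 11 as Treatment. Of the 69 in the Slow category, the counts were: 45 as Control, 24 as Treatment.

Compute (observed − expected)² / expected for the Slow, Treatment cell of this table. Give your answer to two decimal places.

Row total (Slow) = 69; column total (Treatment) = 35; N = 89.
Expected count E = 69 × 35 / 89 = 27.135.
Contribution = (O − E)²/E = (24 − 27.135)² / 27.135 = 0.36.

0.36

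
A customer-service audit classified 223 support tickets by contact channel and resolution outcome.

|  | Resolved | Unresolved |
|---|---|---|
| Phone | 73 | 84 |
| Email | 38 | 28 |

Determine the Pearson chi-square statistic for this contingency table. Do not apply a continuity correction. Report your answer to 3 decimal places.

2.281

Row totals: 157, 66. Column totals: 111, 112. Grand total N = 223.
Expected counts (row total × column total / N):
  Phone, Resolved: 157×111/223 = 78.14798
  Phone, Unresolved: 157×112/223 = 78.85202
  Email, Resolved: 66×111/223 = 32.85202
  Email, Unresolved: 66×112/223 = 33.14798
Contributions (O − E)²/E:
  (73 − 78.14798)²/78.14798 = 0.3391
  (84 − 78.85202)²/78.85202 = 0.3361
  (38 − 32.85202)²/32.85202 = 0.8067
  (28 − 33.14798)²/33.14798 = 0.7995
χ² = 0.3391 + 0.3361 + 0.8067 + 0.7995 = 2.281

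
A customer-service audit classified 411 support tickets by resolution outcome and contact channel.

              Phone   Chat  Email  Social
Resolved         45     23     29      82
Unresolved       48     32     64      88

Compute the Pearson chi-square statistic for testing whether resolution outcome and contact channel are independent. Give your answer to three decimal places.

8.256

Row totals: 179, 232. Column totals: 93, 55, 93, 170. Grand total N = 411.
Expected counts (row total × column total / N):
  Resolved, Phone: 179×93/411 = 40.5036
  Resolved, Chat: 179×55/411 = 23.9538
  Resolved, Email: 179×93/411 = 40.5036
  Resolved, Social: 179×170/411 = 74.0389
  Unresolved, Phone: 232×93/411 = 52.4964
  Unresolved, Chat: 232×55/411 = 31.0462
  Unresolved, Email: 232×93/411 = 52.4964
  Unresolved, Social: 232×170/411 = 95.9611
Contributions (O − E)²/E:
  (45 − 40.5036)²/40.5036 = 0.4992
  (23 − 23.9538)²/23.9538 = 0.0380
  (29 − 40.5036)²/40.5036 = 3.2672
  (82 − 74.0389)²/74.0389 = 0.8560
  (48 − 52.4964)²/52.4964 = 0.3851
  (32 − 31.0462)²/31.0462 = 0.0293
  (64 − 52.4964)²/52.4964 = 2.5208
  (88 − 95.9611)²/95.9611 = 0.6605
χ² = 0.4992 + 0.0380 + 3.2672 + 0.8560 + 0.3851 + 0.0293 + 2.5208 + 0.6605 = 8.256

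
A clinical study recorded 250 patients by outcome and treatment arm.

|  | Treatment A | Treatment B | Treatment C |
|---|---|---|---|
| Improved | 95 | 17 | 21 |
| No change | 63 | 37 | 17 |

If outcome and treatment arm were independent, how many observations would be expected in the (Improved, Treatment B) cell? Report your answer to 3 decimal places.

Row total (Improved) = 133; column total (Treatment B) = 54; grand total N = 250.
Expected count = (row total × column total) / N = 133 × 54 / 250 = 28.728.

28.728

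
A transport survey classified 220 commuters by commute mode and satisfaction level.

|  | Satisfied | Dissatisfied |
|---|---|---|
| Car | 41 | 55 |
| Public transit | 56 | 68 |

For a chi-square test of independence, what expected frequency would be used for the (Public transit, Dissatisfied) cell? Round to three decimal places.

69.327

Row total (Public transit) = 124; column total (Dissatisfied) = 123; grand total N = 220.
Expected count = (row total × column total) / N = 124 × 123 / 220 = 69.327.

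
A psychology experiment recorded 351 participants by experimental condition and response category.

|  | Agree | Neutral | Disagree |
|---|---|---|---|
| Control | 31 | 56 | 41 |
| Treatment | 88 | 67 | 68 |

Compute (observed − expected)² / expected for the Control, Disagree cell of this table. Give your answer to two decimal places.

0.04

Row total (Control) = 128; column total (Disagree) = 109; N = 351.
Expected count E = 128 × 109 / 351 = 39.749.
Contribution = (O − E)²/E = (41 − 39.749)² / 39.749 = 0.04.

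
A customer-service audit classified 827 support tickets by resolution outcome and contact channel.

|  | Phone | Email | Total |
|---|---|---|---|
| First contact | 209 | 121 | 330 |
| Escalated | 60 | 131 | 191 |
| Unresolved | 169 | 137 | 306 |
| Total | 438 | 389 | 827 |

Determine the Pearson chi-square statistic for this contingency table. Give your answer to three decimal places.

50.480

Grand total N = 827.
Expected counts (row total × column total / N):
  First contact, Phone: 330×438/827 = 174.7763
  First contact, Email: 330×389/827 = 155.2237
  Escalated, Phone: 191×438/827 = 101.1584
  Escalated, Email: 191×389/827 = 89.8416
  Unresolved, Phone: 306×438/827 = 162.0653
  Unresolved, Email: 306×389/827 = 143.9347
Contributions (O − E)²/E:
  (209 − 174.7763)²/174.7763 = 6.7015
  (121 − 155.2237)²/155.2237 = 7.5456
  (60 − 101.1584)²/101.1584 = 16.7462
  (131 − 89.8416)²/89.8416 = 18.8556
  (169 − 162.0653)²/162.0653 = 0.2967
  (137 − 143.9347)²/143.9347 = 0.3341
χ² = 6.7015 + 7.5456 + 16.7462 + 18.8556 + 0.2967 + 0.3341 = 50.480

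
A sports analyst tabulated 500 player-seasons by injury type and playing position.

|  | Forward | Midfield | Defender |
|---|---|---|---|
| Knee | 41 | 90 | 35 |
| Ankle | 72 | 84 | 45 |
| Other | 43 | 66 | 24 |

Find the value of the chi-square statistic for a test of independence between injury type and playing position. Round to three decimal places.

7.438

Row totals: 166, 201, 133. Column totals: 156, 240, 104. Grand total N = 500.
Expected counts (row total × column total / N):
  Knee, Forward: 166×156/500 = 51.7920
  Knee, Midfield: 166×240/500 = 79.6800
  Knee, Defender: 166×104/500 = 34.5280
  Ankle, Forward: 201×156/500 = 62.7120
  Ankle, Midfield: 201×240/500 = 96.4800
  Ankle, Defender: 201×104/500 = 41.8080
  Other, Forward: 133×156/500 = 41.4960
  Other, Midfield: 133×240/500 = 63.8400
  Other, Defender: 133×104/500 = 27.6640
Contributions (O − E)²/E:
  (41 − 51.7920)²/51.7920 = 2.2488
  (90 − 79.6800)²/79.6800 = 1.3366
  (35 − 34.5280)²/34.5280 = 0.0065
  (72 − 62.7120)²/62.7120 = 1.3756
  (84 − 96.4800)²/96.4800 = 1.6143
  (45 − 41.8080)²/41.8080 = 0.2437
  (43 − 41.4960)²/41.4960 = 0.0545
  (66 − 63.8400)²/63.8400 = 0.0731
  (24 − 27.6640)²/27.6640 = 0.4853
χ² = 2.2488 + 1.3366 + 0.0065 + 1.3756 + 1.6143 + 0.2437 + 0.0545 + 0.0731 + 0.4853 = 7.438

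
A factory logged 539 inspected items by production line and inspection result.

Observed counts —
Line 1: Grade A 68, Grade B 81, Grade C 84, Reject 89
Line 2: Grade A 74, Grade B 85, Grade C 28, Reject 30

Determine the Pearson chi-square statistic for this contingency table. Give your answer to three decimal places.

Row totals: 322, 217. Column totals: 142, 166, 112, 119. Grand total N = 539.
Expected counts (row total × column total / N):
  Line 1, Grade A: 322×142/539 = 84.8312
  Line 1, Grade B: 322×166/539 = 99.1688
  Line 1, Grade C: 322×112/539 = 66.9091
  Line 1, Reject: 322×119/539 = 71.0909
  Line 2, Grade A: 217×142/539 = 57.1688
  Line 2, Grade B: 217×166/539 = 66.8312
  Line 2, Grade C: 217×112/539 = 45.0909
  Line 2, Reject: 217×119/539 = 47.9091
Contributions (O − E)²/E:
  (68 − 84.8312)²/84.8312 = 3.3394
  (81 − 99.1688)²/99.1688 = 3.3287
  (84 − 66.9091)²/66.9091 = 4.3656
  (89 − 71.0909)²/71.0909 = 4.5116
  (74 − 57.1688)²/57.1688 = 4.9553
  (85 − 66.8312)²/66.8312 = 4.9394
  (28 − 45.0909)²/45.0909 = 6.4780
  (30 − 47.9091)²/47.9091 = 6.6947
χ² = 3.3394 + 3.3287 + 4.3656 + 4.5116 + 4.9553 + 4.9394 + 6.4780 + 6.6947 = 38.613

38.613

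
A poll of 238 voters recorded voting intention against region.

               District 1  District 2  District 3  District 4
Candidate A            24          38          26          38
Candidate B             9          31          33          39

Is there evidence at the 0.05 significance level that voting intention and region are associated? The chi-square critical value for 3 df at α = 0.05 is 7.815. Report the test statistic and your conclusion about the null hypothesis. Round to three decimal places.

Row totals: 126, 112. Column totals: 33, 69, 59, 77. Grand total N = 238.
Expected counts (row total × column total / N):
  Candidate A, District 1: 126×33/238 = 17.4706
  Candidate A, District 2: 126×69/238 = 36.5294
  Candidate A, District 3: 126×59/238 = 31.2353
  Candidate A, District 4: 126×77/238 = 40.7647
  Candidate B, District 1: 112×33/238 = 15.5294
  Candidate B, District 2: 112×69/238 = 32.4706
  Candidate B, District 3: 112×59/238 = 27.7647
  Candidate B, District 4: 112×77/238 = 36.2353
Contributions (O − E)²/E:
  (24 − 17.4706)²/17.4706 = 2.4403
  (38 − 36.5294)²/36.5294 = 0.0592
  (26 − 31.2353)²/31.2353 = 0.8775
  (38 − 40.7647)²/40.7647 = 0.1875
  (9 − 15.5294)²/15.5294 = 2.7453
  (31 − 32.4706)²/32.4706 = 0.0666
  (33 − 27.7647)²/27.7647 = 0.9872
  (39 − 36.2353)²/36.2353 = 0.2109
χ² = 2.4403 + 0.0592 + 0.8775 + 0.1875 + 2.7453 + 0.0666 + 0.9872 + 0.2109 = 7.575
df = (2−1)(4−1) = 3. Since 7.575 < 7.815, fail to reject the null hypothesis of independence at α = 0.05.

7.575; fail to reject H₀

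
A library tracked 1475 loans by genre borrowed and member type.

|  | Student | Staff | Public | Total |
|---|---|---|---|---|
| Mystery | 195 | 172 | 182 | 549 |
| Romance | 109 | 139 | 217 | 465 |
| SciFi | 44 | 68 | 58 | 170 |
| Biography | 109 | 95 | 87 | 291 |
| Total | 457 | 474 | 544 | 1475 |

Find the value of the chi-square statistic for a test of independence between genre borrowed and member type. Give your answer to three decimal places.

Grand total N = 1475.
Expected counts (row total × column total / N):
  Mystery, Student: 549×457/1475 = 170.0969
  Mystery, Staff: 549×474/1475 = 176.4244
  Mystery, Public: 549×544/1475 = 202.4786
  Romance, Student: 465×457/1475 = 144.0712
  Romance, Staff: 465×474/1475 = 149.4305
  Romance, Public: 465×544/1475 = 171.4983
  SciFi, Student: 170×457/1475 = 52.6712
  SciFi, Staff: 170×474/1475 = 54.6305
  SciFi, Public: 170×544/1475 = 62.6983
  Biography, Student: 291×457/1475 = 90.1607
  Biography, Staff: 291×474/1475 = 93.5146
  Biography, Public: 291×544/1475 = 107.3247
Contributions (O − E)²/E:
  (195 − 170.0969)²/170.0969 = 3.6459
  (172 − 176.4244)²/176.4244 = 0.1110
  (182 − 202.4786)²/202.4786 = 2.0712
  (109 − 144.0712)²/144.0712 = 8.5374
  (139 − 149.4305)²/149.4305 = 0.7281
  (217 − 171.4983)²/171.4983 = 12.0725
  (44 − 52.6712)²/52.6712 = 1.4275
  (68 − 54.6305)²/54.6305 = 3.2719
  (58 − 62.6983)²/62.6983 = 0.3521
  (109 − 90.1607)²/90.1607 = 3.9365
  (95 − 93.5146)²/93.5146 = 0.0236
  (87 − 107.3247)²/107.3247 = 3.8490
χ² = 3.6459 + 0.1110 + 2.0712 + 8.5374 + 0.7281 + 12.0725 + 1.4275 + 3.2719 + 0.3521 + 3.9365 + 0.0236 + 3.8490 = 40.027

40.027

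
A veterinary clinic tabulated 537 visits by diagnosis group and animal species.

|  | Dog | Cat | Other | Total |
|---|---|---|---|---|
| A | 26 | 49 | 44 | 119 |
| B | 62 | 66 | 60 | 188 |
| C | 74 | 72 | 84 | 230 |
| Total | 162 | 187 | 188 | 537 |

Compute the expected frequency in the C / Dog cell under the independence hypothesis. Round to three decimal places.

Row total (C) = 230; column total (Dog) = 162; grand total N = 537.
Expected count = (row total × column total) / N = 230 × 162 / 537 = 69.385.

69.385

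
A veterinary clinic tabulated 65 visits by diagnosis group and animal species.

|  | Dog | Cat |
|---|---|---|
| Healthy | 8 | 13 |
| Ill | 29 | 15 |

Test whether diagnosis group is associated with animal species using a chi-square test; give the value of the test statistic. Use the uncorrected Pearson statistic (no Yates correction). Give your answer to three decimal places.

4.485

Row totals: 21, 44. Column totals: 37, 28. Grand total N = 65.
Expected counts (row total × column total / N):
  Healthy, Dog: 21×37/65 = 11.9538
  Healthy, Cat: 21×28/65 = 9.0462
  Ill, Dog: 44×37/65 = 25.0462
  Ill, Cat: 44×28/65 = 18.9538
Contributions (O − E)²/E:
  (8 − 11.9538)²/11.9538 = 1.3077
  (13 − 9.0462)²/9.0462 = 1.7281
  (29 − 25.0462)²/25.0462 = 0.6241
  (15 − 18.9538)²/18.9538 = 0.8248
χ² = 1.3077 + 1.7281 + 0.6241 + 0.8248 = 4.485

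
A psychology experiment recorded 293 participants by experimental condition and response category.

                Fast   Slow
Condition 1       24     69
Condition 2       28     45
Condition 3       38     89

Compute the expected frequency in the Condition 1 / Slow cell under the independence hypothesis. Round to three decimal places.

Row total (Condition 1) = 93; column total (Slow) = 203; grand total N = 293.
Expected count = (row total × column total) / N = 93 × 203 / 293 = 64.433.

64.433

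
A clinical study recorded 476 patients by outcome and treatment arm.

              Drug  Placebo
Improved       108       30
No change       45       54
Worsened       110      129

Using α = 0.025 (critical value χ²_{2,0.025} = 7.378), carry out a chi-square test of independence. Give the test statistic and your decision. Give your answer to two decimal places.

41.62; reject H₀

Row totals: 138, 99, 239. Column totals: 263, 213. Grand total N = 476.
Expected counts (row total × column total / N):
  Improved, Drug: 138×263/476 = 76.248
  Improved, Placebo: 138×213/476 = 61.752
  No change, Drug: 99×263/476 = 54.700
  No change, Placebo: 99×213/476 = 44.300
  Worsened, Drug: 239×263/476 = 132.053
  Worsened, Placebo: 239×213/476 = 106.947
Contributions (O − E)²/E:
  (108 − 76.248)²/76.248 = 13.2225
  (30 − 61.752)²/61.752 = 16.3264
  (45 − 54.700)²/54.700 = 1.7201
  (54 − 44.300)²/44.300 = 2.1239
  (110 − 132.053)²/132.053 = 3.6829
  (129 − 106.947)²/106.947 = 4.5474
χ² = 13.2225 + 16.3264 + 1.7201 + 2.1239 + 3.6829 + 4.5474 = 41.62
df = (3−1)(2−1) = 2. Since 41.62 > 7.378, reject the null hypothesis of independence at α = 0.025.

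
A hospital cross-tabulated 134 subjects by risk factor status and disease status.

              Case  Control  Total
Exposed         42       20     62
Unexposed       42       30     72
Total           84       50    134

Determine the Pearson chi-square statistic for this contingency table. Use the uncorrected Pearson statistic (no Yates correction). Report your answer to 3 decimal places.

Grand total N = 134.
Expected counts (row total × column total / N):
  Exposed, Case: 62×84/134 = 38.8657
  Exposed, Control: 62×50/134 = 23.1343
  Unexposed, Case: 72×84/134 = 45.1343
  Unexposed, Control: 72×50/134 = 26.8657
Contributions (O − E)²/E:
  (42 − 38.8657)²/38.8657 = 0.2528
  (20 − 23.1343)²/23.1343 = 0.4246
  (42 − 45.1343)²/45.1343 = 0.2177
  (30 − 26.8657)²/26.8657 = 0.3657
χ² = 0.2528 + 0.4246 + 0.2177 + 0.3657 = 1.261

1.261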